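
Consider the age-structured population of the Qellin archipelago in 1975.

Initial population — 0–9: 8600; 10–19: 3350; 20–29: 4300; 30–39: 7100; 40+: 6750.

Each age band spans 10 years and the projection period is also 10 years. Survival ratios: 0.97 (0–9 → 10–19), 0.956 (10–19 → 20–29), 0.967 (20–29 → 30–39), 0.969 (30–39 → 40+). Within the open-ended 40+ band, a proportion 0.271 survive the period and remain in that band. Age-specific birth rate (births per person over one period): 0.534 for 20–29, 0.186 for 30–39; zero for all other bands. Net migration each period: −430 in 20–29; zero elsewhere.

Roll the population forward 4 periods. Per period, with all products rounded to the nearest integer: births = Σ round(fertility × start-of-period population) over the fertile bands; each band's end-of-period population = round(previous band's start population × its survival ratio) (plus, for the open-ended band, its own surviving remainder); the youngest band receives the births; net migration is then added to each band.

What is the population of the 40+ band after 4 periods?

8243

— Period 1 —
Births: 4300 × 0.534 = 2296, 7100 × 0.186 = 1321 ⇒ total 3617
10–19: 8600 × 0.97 = 8342
20–29: 3350 × 0.956 = 3203
30–39: 4300 × 0.967 = 4158
40+: 7100 × 0.969 + 6750 × 0.271 = 6880 + 1829 = 8709
Net migration: 20–29 − 430 → 2773
End of period: [3617, 8342, 2773, 4158, 8709]
— Period 2 —
Births: 2773 × 0.534 = 1481, 4158 × 0.186 = 773 ⇒ total 2254
10–19: 3617 × 0.97 = 3508
20–29: 8342 × 0.956 = 7975
30–39: 2773 × 0.967 = 2681
40+: 4158 × 0.969 + 8709 × 0.271 = 4029 + 2360 = 6389
Net migration: 20–29 − 430 → 7545
End of period: [2254, 3508, 7545, 2681, 6389]
— Period 3 —
Births: 7545 × 0.534 = 4029, 2681 × 0.186 = 499 ⇒ total 4528
10–19: 2254 × 0.97 = 2186
20–29: 3508 × 0.956 = 3354
30–39: 7545 × 0.967 = 7296
40+: 2681 × 0.969 + 6389 × 0.271 = 2598 + 1731 = 4329
Net migration: 20–29 − 430 → 2924
End of period: [4528, 2186, 2924, 7296, 4329]
— Period 4 —
Births: 2924 × 0.534 = 1561, 7296 × 0.186 = 1357 ⇒ total 2918
10–19: 4528 × 0.97 = 4392
20–29: 2186 × 0.956 = 2090
30–39: 2924 × 0.967 = 2828
40+: 7296 × 0.969 + 4329 × 0.271 = 7070 + 1173 = 8243
Net migration: 20–29 − 430 → 1660
End of period: [2918, 4392, 1660, 2828, 8243]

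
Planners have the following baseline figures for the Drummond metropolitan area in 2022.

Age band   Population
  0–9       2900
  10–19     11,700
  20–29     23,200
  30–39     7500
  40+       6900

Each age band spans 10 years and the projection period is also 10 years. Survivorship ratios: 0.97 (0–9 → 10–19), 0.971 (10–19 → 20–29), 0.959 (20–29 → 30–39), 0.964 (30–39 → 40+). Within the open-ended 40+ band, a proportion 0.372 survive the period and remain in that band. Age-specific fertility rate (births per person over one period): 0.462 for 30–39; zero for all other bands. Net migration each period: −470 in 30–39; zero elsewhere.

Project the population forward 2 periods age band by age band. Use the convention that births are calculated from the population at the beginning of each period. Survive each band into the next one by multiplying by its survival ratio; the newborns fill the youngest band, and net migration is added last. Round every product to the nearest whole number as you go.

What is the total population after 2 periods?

51218

Numbering the groups 1..5 from youngest to oldest:
After projecting period 1:
Births: 7500 × 0.462 = 3465
Group 2: 2900 × 0.97 = 2813
Group 3: 11700 × 0.971 = 11361
Group 4: 23200 × 0.959 = 22249
Group 5: 7500 × 0.964 + 6900 × 0.372 = 7230 + 2567 = 9797
Net migration: Group 4 − 470 → 21779
Population now: 0–9=3465, 10–19=2813, 20–29=11361, 30–39=21779, 40+=9797
After projecting period 2:
Births: 21779 × 0.462 = 10062
Group 2: 3465 × 0.97 = 3361
Group 3: 2813 × 0.971 = 2731
Group 4: 11361 × 0.959 = 10895
Group 5: 21779 × 0.964 + 9797 × 0.372 = 20995 + 3644 = 24639
Net migration: Group 4 − 470 → 10425
Population now: 0–9=10062, 10–19=3361, 20–29=2731, 30–39=10425, 40+=24639
Total after period 2: 10062 + 3361 + 2731 + 10425 + 24639 = 51218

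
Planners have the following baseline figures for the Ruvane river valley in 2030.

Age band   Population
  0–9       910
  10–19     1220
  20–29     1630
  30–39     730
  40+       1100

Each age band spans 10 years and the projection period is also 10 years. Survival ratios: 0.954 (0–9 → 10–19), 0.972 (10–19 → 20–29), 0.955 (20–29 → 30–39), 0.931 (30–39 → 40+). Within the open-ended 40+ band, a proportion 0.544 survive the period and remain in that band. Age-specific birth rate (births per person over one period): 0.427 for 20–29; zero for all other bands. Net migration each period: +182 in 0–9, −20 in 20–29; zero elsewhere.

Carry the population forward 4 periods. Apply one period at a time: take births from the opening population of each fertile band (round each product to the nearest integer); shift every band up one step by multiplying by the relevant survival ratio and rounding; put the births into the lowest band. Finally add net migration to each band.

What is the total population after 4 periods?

4332

Let band 1 be 0–9 through band 5 = 40+.
Period 1:
Births: 1630 * 0.427 = 696
Band 2: 910 * 0.954 = 868
Band 3: 1220 * 0.972 = 1186
Band 4: 1630 * 0.955 = 1557
Band 5: 730 * 0.931 + 1100 * 0.544 = 680 + 598 = 1278
Net migration: Band 1 + 182 → 878; Band 3 − 20 → 1166
→ [878, 868, 1166, 1557, 1278]
Period 2:
Births: 1166 * 0.427 = 498
Band 2: 878 * 0.954 = 838
Band 3: 868 * 0.972 = 844
Band 4: 1166 * 0.955 = 1114
Band 5: 1557 * 0.931 + 1278 * 0.544 = 1450 + 695 = 2145
Net migration: Band 1 + 182 → 680; Band 3 − 20 → 824
→ [680, 838, 824, 1114, 2145]
Period 3:
Births: 824 * 0.427 = 352
Band 2: 680 * 0.954 = 649
Band 3: 838 * 0.972 = 815
Band 4: 824 * 0.955 = 787
Band 5: 1114 * 0.931 + 2145 * 0.544 = 1037 + 1167 = 2204
Net migration: Band 1 + 182 → 534; Band 3 − 20 → 795
→ [534, 649, 795, 787, 2204]
Period 4:
Births: 795 * 0.427 = 339
Band 2: 534 * 0.954 = 509
Band 3: 649 * 0.972 = 631
Band 4: 795 * 0.955 = 759
Band 5: 787 * 0.931 + 2204 * 0.544 = 733 + 1199 = 1932
Net migration: Band 1 + 182 → 521; Band 3 − 20 → 611
→ [521, 509, 611, 759, 1932]
Total after period 4: 521 + 509 + 611 + 759 + 1932 = 4332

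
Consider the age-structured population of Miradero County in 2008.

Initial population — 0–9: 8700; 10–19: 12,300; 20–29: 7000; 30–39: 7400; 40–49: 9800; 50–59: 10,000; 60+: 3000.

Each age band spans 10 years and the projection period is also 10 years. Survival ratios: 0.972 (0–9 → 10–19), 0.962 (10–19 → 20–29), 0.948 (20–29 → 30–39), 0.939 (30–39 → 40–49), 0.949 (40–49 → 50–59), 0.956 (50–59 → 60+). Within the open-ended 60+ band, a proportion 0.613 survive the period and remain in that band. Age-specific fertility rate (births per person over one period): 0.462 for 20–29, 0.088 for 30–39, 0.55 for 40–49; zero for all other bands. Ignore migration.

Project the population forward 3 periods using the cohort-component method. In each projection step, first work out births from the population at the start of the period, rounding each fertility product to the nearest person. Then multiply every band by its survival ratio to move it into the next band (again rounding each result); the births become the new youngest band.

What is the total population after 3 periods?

66639

(Groups numbered youngest = 1 to oldest = 7.)
After projecting period 1:
Births: 7000 × 0.462 = 3234  |  7400 × 0.088 = 651  |  9800 × 0.55 = 5390 — total 9275
Group 2: 8700 × 0.972 = 8456
Group 3: 12300 × 0.962 = 11833
Group 4: 7000 × 0.948 = 6636
Group 5: 7400 × 0.939 = 6949
Group 6: 9800 × 0.949 = 9300
Group 7: 10000 × 0.956 + 3000 × 0.613 = 9560 + 1839 = 11399
Giving 9275 / 8456 / 11833 / 6636 / 6949 / 9300 / 11399.
After projecting period 2:
Births: 11833 × 0.462 = 5467  |  6636 × 0.088 = 584  |  6949 × 0.55 = 3822 — total 9873
Group 2: 9275 × 0.972 = 9015
Group 3: 8456 × 0.962 = 8135
Group 4: 11833 × 0.948 = 11218
Group 5: 6636 × 0.939 = 6231
Group 6: 6949 × 0.949 = 6595
Group 7: 9300 × 0.956 + 11399 × 0.613 = 8891 + 6988 = 15879
Giving 9873 / 9015 / 8135 / 11218 / 6231 / 6595 / 15879.
After projecting period 3:
Births: 8135 × 0.462 = 3758  |  11218 × 0.088 = 987  |  6231 × 0.55 = 3427 — total 8172
Group 2: 9873 × 0.972 = 9597
Group 3: 9015 × 0.962 = 8672
Group 4: 8135 × 0.948 = 7712
Group 5: 11218 × 0.939 = 10534
Group 6: 6231 × 0.949 = 5913
Group 7: 6595 × 0.956 + 15879 × 0.613 = 6305 + 9734 = 16039
Giving 8172 / 9597 / 8672 / 7712 / 10534 / 5913 / 16039.
Total after period 3: 8172 + 9597 + 8672 + 7712 + 10534 + 5913 + 16039 = 66639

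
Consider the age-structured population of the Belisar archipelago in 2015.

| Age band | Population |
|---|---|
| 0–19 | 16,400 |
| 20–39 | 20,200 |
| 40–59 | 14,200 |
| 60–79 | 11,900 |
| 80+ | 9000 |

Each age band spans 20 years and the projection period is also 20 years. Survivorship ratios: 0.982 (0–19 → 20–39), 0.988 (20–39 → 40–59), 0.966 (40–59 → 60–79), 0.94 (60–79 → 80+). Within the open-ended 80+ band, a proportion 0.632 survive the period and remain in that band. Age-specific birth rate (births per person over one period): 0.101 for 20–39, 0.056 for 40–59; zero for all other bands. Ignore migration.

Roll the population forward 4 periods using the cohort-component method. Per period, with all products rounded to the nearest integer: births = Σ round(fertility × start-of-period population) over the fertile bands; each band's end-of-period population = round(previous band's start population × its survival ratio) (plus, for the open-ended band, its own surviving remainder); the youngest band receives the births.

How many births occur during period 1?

2835

— Period 1 —
Births: 20200 × 0.101 = 2040  |  14200 × 0.056 = 795 — total 2835
20–39: 16400 × 0.982 = 16105
40–59: 20200 × 0.988 = 19958
60–79: 14200 × 0.966 = 13717
80+: 11900 × 0.94 + 9000 × 0.632 = 11186 + 5688 = 16874
End of period: [2835, 16105, 19958, 13717, 16874]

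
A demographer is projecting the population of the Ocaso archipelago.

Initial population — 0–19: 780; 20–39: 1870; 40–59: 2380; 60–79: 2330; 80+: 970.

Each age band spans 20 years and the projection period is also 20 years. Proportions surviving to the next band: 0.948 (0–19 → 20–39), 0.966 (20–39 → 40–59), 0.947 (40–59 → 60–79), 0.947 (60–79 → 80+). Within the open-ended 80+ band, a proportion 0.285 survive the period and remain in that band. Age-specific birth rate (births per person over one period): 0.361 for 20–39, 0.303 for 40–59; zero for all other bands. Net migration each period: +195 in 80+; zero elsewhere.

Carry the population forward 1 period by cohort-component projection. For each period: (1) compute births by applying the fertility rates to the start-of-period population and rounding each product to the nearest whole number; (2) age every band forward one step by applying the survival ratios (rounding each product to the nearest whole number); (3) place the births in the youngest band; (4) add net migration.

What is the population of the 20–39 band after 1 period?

(Groups numbered youngest = 1 to oldest = 5.)
Period 1:
Births: 1870 * 0.361 = 675 ; 2380 * 0.303 = 721 → total 1396
Group 2: 780 * 0.948 = 739
Group 3: 1870 * 0.966 = 1806
Group 4: 2380 * 0.947 = 2254
Group 5: 2330 * 0.947 + 970 * 0.285 = 2207 + 276 = 2483
Net migration: Group 5 + 195 → 2678
Giving 1396 / 739 / 1806 / 2254 / 2678.

739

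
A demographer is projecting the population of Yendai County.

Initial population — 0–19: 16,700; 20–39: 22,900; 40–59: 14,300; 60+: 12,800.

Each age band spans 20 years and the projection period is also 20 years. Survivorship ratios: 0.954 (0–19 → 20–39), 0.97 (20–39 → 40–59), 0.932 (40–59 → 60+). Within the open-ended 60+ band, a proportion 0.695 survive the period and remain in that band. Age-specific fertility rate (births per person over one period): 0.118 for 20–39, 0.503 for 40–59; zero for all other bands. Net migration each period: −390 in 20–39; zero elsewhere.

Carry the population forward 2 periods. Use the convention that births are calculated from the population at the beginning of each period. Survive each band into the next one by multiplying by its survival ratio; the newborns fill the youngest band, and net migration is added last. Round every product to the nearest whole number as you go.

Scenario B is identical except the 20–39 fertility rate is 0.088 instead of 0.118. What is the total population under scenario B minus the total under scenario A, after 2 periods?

-1122

— Period 1 —
Births: 22900 × 0.118 = 2702, 14300 × 0.503 = 7193 — total 9895
20–39: 16700 × 0.954 = 15932
40–59: 22900 × 0.97 = 22213
60+: 14300 × 0.932 + 12800 × 0.695 = 13328 + 8896 = 22224
Net migration: 20–39 − 390 → 15542
→ [9895, 15542, 22213, 22224]
— Period 2 —
Births: 15542 × 0.118 = 1834, 22213 × 0.503 = 11173 — total 13007
20–39: 9895 × 0.954 = 9440
40–59: 15542 × 0.97 = 15076
60+: 22213 × 0.932 + 22224 × 0.695 = 20703 + 15446 = 36149
Net migration: 20–39 − 390 → 9050
→ [13007, 9050, 15076, 36149]
Scenario A total after 2 periods: 73282
Scenario B projection —
— Period 1 —
Births: 22900 × 0.088 = 2015, 14300 × 0.503 = 7193 — total 9208
20–39: 16700 × 0.954 = 15932
40–59: 22900 × 0.97 = 22213
60+: 14300 × 0.932 + 12800 × 0.695 = 13328 + 8896 = 22224
Net migration: 20–39 − 390 → 15542
→ [9208, 15542, 22213, 22224]
— Period 2 —
Births: 15542 × 0.088 = 1368, 22213 × 0.503 = 11173 — total 12541
20–39: 9208 × 0.954 = 8784
40–59: 15542 × 0.97 = 15076
60+: 22213 × 0.932 + 22224 × 0.695 = 20703 + 15446 = 36149
Net migration: 20–39 − 390 → 8394
→ [12541, 8394, 15076, 36149]
Scenario B total after 2 periods: 72160
Difference B − A = 72160 − 73282 = -1122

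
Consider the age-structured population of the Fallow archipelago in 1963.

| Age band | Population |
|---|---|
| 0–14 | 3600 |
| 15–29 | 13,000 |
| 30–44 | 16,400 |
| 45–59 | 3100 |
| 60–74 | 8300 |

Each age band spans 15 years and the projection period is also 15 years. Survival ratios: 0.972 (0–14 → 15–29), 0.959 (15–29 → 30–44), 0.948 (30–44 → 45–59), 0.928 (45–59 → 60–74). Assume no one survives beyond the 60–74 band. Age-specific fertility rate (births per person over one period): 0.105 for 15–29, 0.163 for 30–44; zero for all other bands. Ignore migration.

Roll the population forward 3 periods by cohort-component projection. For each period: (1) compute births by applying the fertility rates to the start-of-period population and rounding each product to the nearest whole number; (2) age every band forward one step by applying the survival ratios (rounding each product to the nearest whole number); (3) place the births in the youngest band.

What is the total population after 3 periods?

[period 1]
Births: 13000 * 0.105 = 1365, 16400 * 0.163 = 2673 → 4038
15–29: 3600 * 0.972 = 3499
30–44: 13000 * 0.959 = 12467
45–59: 16400 * 0.948 = 15547
60–74: 3100 * 0.928 = 2877
Giving 4038 / 3499 / 12467 / 15547 / 2877.
[period 2]
Births: 3499 * 0.105 = 367, 12467 * 0.163 = 2032 → 2399
15–29: 4038 * 0.972 = 3925
30–44: 3499 * 0.959 = 3356
45–59: 12467 * 0.948 = 11819
60–74: 15547 * 0.928 = 14428
Giving 2399 / 3925 / 3356 / 11819 / 14428.
[period 3]
Births: 3925 * 0.105 = 412, 3356 * 0.163 = 547 → 959
15–29: 2399 * 0.972 = 2332
30–44: 3925 * 0.959 = 3764
45–59: 3356 * 0.948 = 3181
60–74: 11819 * 0.928 = 10968
Giving 959 / 2332 / 3764 / 3181 / 10968.
Total after period 3: 959 + 2332 + 3764 + 3181 + 10968 = 21204

21204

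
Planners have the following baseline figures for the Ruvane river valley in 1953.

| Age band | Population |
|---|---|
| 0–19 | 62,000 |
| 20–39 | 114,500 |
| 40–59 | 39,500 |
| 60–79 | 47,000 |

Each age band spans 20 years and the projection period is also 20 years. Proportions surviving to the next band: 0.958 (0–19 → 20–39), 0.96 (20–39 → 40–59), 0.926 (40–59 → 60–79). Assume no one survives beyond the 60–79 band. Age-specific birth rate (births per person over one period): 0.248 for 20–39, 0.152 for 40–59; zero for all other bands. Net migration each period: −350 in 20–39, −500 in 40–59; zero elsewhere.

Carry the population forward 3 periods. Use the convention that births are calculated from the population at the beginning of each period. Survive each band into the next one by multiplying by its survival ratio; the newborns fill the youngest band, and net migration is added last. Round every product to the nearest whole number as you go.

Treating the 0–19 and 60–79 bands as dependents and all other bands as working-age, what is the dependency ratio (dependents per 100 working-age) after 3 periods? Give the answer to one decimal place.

Period 1.
Births: 114500 × 0.248 = 28396 ; 39500 × 0.152 = 6004 — total 34400
20–39: 62000 × 0.958 = 59396
40–59: 114500 × 0.96 = 109920
60–79: 39500 × 0.926 = 36577
Net migration: 20–39 − 350 → 59046; 40–59 − 500 → 109420
End of period: [34400, 59046, 109420, 36577]
Period 2.
Births: 59046 × 0.248 = 14643 ; 109420 × 0.152 = 16632 — total 31275
20–39: 34400 × 0.958 = 32955
40–59: 59046 × 0.96 = 56684
60–79: 109420 × 0.926 = 101323
Net migration: 20–39 − 350 → 32605; 40–59 − 500 → 56184
End of period: [31275, 32605, 56184, 101323]
Period 3.
Births: 32605 × 0.248 = 8086 ; 56184 × 0.152 = 8540 — total 16626
20–39: 31275 × 0.958 = 29961
40–59: 32605 × 0.96 = 31301
60–79: 56184 × 0.926 = 52026
Net migration: 20–39 − 350 → 29611; 40–59 − 500 → 30801
End of period: [16626, 29611, 30801, 52026]
Dependents (band 0–19 + band 60–79) = 16626 + 52026 = 68652; working-age = 60412; ratio = 68652/60412 × 100 = 113.6

113.6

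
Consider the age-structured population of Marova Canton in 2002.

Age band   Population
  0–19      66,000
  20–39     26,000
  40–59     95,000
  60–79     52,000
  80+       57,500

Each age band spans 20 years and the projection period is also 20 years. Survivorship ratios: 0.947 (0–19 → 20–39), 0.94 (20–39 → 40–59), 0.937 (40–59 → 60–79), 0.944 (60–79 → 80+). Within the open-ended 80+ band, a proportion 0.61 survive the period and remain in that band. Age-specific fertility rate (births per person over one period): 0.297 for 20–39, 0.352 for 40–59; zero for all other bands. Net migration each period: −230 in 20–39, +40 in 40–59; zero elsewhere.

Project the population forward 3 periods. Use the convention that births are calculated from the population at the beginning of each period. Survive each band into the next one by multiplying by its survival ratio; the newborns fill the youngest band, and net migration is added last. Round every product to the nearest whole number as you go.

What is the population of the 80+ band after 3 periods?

Numbering the groups 1..5 from youngest to oldest:
Period 1.
Births: 26000 * 0.297 = 7722, 95000 * 0.352 = 33440 — total 41162
Group 2: 66000 * 0.947 = 62502
Group 3: 26000 * 0.94 = 24440
Group 4: 95000 * 0.937 = 89015
Group 5: 52000 * 0.944 + 57500 * 0.61 = 49088 + 35075 = 84163
Net migration: Group 2 − 230 → 62272; Group 3 + 40 → 24480
Giving 41162 / 62272 / 24480 / 89015 / 84163.
Period 2.
Births: 62272 * 0.297 = 18495, 24480 * 0.352 = 8617 — total 27112
Group 2: 41162 * 0.947 = 38980
Group 3: 62272 * 0.94 = 58536
Group 4: 24480 * 0.937 = 22938
Group 5: 89015 * 0.944 + 84163 * 0.61 = 84030 + 51339 = 135369
Net migration: Group 2 − 230 → 38750; Group 3 + 40 → 58576
Giving 27112 / 38750 / 58576 / 22938 / 135369.
Period 3.
Births: 38750 * 0.297 = 11509, 58576 * 0.352 = 20619 — total 32128
Group 2: 27112 * 0.947 = 25675
Group 3: 38750 * 0.94 = 36425
Group 4: 58576 * 0.937 = 54886
Group 5: 22938 * 0.944 + 135369 * 0.61 = 21653 + 82575 = 104228
Net migration: Group 2 − 230 → 25445; Group 3 + 40 → 36465
Giving 32128 / 25445 / 36465 / 54886 / 104228.

104228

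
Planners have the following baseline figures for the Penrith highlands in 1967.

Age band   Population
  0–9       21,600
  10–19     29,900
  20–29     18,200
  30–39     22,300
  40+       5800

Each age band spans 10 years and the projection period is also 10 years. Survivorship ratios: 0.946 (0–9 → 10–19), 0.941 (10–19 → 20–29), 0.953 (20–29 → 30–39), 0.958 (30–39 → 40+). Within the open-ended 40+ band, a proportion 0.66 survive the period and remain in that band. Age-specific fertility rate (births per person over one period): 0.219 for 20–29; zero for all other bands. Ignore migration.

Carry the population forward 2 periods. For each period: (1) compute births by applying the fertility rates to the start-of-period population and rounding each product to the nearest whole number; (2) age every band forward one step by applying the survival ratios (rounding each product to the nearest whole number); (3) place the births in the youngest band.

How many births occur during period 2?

6162

[period 1]
Births: 18200 × 0.219 = 3986
10–19: 21600 × 0.946 = 20434
20–29: 29900 × 0.941 = 28136
30–39: 18200 × 0.953 = 17345
40+: 22300 × 0.958 + 5800 × 0.66 = 21363 + 3828 = 25191
Giving 3986 / 20434 / 28136 / 17345 / 25191.
[period 2]
Births: 28136 × 0.219 = 6162
10–19: 3986 × 0.946 = 3771
20–29: 20434 × 0.941 = 19228
30–39: 28136 × 0.953 = 26814
40+: 17345 × 0.958 + 25191 × 0.66 = 16617 + 16626 = 33243
Giving 6162 / 3771 / 19228 / 26814 / 33243.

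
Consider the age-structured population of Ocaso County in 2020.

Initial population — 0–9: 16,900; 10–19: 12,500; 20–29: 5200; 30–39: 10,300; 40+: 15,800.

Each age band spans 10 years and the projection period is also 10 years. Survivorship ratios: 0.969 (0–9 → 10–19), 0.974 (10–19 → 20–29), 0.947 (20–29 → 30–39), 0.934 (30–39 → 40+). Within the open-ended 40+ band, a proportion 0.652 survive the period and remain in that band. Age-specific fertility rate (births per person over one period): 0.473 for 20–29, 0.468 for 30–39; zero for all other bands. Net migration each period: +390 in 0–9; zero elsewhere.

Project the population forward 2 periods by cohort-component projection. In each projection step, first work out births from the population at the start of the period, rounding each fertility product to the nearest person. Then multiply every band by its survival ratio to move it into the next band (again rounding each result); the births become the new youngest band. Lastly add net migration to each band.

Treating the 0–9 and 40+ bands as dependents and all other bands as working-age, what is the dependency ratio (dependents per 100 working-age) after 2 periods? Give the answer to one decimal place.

74.6

[period 1]
Births: 5200 × 0.473 = 2460, 10300 × 0.468 = 4820 — total 7280
10–19: 16900 × 0.969 = 16376
20–29: 12500 × 0.974 = 12175
30–39: 5200 × 0.947 = 4924
40+: 10300 × 0.934 + 15800 × 0.652 = 9620 + 10302 = 19922
Net migration: 0–9 + 390 → 7670
Population now: 0–9=7670, 10–19=16376, 20–29=12175, 30–39=4924, 40+=19922
[period 2]
Births: 12175 × 0.473 = 5759, 4924 × 0.468 = 2304 — total 8063
10–19: 7670 × 0.969 = 7432
20–29: 16376 × 0.974 = 15950
30–39: 12175 × 0.947 = 11530
40+: 4924 × 0.934 + 19922 × 0.652 = 4599 + 12989 = 17588
Net migration: 0–9 + 390 → 8453
Population now: 0–9=8453, 10–19=7432, 20–29=15950, 30–39=11530, 40+=17588
Dependents (band 0–9 + band 40+) = 8453 + 17588 = 26041; working-age = 34912; ratio = 26041/34912 × 100 = 74.6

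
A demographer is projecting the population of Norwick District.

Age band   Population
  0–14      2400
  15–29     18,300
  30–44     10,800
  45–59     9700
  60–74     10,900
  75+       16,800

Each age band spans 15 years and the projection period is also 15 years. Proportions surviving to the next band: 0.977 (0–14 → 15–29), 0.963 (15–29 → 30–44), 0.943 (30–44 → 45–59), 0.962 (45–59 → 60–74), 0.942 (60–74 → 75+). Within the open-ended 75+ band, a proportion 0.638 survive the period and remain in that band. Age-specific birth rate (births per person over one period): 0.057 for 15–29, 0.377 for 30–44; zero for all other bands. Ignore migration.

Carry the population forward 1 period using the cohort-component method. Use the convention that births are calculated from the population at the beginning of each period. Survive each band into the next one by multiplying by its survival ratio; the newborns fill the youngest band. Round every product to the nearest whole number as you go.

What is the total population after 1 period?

65584

Numbering the groups 1..6 from youngest to oldest:
Period 1:
Births: 18300 × 0.057 = 1043 ; 10800 × 0.377 = 4072 — total 5115
Group 2: 2400 × 0.977 = 2345
Group 3: 18300 × 0.963 = 17623
Group 4: 10800 × 0.943 = 10184
Group 5: 9700 × 0.962 = 9331
Group 6: 10900 × 0.942 + 16800 × 0.638 = 10268 + 10718 = 20986
End of period: [5115, 2345, 17623, 10184, 9331, 20986]
Total after period 1: 5115 + 2345 + 17623 + 10184 + 9331 + 20986 = 65584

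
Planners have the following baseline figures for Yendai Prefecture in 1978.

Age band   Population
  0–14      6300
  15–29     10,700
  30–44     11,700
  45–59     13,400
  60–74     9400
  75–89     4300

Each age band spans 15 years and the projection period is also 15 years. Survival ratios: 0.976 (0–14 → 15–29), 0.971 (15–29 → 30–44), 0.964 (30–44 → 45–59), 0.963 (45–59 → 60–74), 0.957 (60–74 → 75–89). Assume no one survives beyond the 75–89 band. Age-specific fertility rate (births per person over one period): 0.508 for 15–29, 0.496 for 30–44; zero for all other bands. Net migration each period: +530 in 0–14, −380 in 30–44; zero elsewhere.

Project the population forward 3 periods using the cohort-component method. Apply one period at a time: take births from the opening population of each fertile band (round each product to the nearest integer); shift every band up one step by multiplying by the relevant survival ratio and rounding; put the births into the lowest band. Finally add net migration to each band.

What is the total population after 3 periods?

53402

Period 1.
Births: 10700 × 0.508 = 5436, 11700 × 0.496 = 5803 ⇒ total 11239
15–29: 6300 × 0.976 = 6149
30–44: 10700 × 0.971 = 10390
45–59: 11700 × 0.964 = 11279
60–74: 13400 × 0.963 = 12904
75–89: 9400 × 0.957 = 8996
Net migration: 0–14 + 530 → 11769; 30–44 − 380 → 10010
Giving 11769 / 6149 / 10010 / 11279 / 12904 / 8996.
Period 2.
Births: 6149 × 0.508 = 3124, 10010 × 0.496 = 4965 ⇒ total 8089
15–29: 11769 × 0.976 = 11487
30–44: 6149 × 0.971 = 5971
45–59: 10010 × 0.964 = 9650
60–74: 11279 × 0.963 = 10862
75–89: 12904 × 0.957 = 12349
Net migration: 0–14 + 530 → 8619; 30–44 − 380 → 5591
Giving 8619 / 11487 / 5591 / 9650 / 10862 / 12349.
Period 3.
Births: 11487 × 0.508 = 5835, 5591 × 0.496 = 2773 ⇒ total 8608
15–29: 8619 × 0.976 = 8412
30–44: 11487 × 0.971 = 11154
45–59: 5591 × 0.964 = 5390
60–74: 9650 × 0.963 = 9293
75–89: 10862 × 0.957 = 10395
Net migration: 0–14 + 530 → 9138; 30–44 − 380 → 10774
Giving 9138 / 8412 / 10774 / 5390 / 9293 / 10395.
Total after period 3: 9138 + 8412 + 10774 + 5390 + 9293 + 10395 = 53402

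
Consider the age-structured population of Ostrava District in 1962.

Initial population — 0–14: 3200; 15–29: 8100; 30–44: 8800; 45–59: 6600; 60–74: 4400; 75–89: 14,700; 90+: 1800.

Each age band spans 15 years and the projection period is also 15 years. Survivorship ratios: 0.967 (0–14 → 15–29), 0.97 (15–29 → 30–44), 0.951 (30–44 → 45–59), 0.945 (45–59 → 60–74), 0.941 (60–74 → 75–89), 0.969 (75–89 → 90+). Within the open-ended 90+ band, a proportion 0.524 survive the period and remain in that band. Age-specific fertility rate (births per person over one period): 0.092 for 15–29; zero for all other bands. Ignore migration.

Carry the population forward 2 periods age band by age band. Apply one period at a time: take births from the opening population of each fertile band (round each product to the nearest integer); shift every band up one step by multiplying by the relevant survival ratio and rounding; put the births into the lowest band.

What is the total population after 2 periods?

— Period 1 —
Births: 8100 × 0.092 = 745
15–29: 3200 × 0.967 = 3094
30–44: 8100 × 0.97 = 7857
45–59: 8800 × 0.951 = 8369
60–74: 6600 × 0.945 = 6237
75–89: 4400 × 0.941 = 4140
90+: 14700 × 0.969 + 1800 × 0.524 = 14244 + 943 = 15187
Giving 745 / 3094 / 7857 / 8369 / 6237 / 4140 / 15187.
— Period 2 —
Births: 3094 × 0.092 = 285
15–29: 745 × 0.967 = 720
30–44: 3094 × 0.97 = 3001
45–59: 7857 × 0.951 = 7472
60–74: 8369 × 0.945 = 7909
75–89: 6237 × 0.941 = 5869
90+: 4140 × 0.969 + 15187 × 0.524 = 4012 + 7958 = 11970
Giving 285 / 720 / 3001 / 7472 / 7909 / 5869 / 11970.
Total after period 2: 285 + 720 + 3001 + 7472 + 7909 + 5869 + 11970 = 37226

37226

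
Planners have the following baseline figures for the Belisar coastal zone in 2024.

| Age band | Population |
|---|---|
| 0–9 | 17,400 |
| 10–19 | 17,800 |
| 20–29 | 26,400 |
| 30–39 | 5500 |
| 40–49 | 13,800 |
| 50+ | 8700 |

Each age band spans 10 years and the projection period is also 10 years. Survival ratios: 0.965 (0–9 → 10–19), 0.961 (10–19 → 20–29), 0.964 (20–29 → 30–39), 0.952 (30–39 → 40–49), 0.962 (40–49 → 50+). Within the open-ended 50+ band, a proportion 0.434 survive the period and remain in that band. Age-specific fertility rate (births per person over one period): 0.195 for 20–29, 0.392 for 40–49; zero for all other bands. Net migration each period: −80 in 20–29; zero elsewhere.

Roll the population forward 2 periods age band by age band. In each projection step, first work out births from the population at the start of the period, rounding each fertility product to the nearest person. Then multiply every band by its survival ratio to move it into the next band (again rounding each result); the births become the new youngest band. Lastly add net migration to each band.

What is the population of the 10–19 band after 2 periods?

[period 1]
Births: 26400 × 0.195 = 5148  |  13800 × 0.392 = 5410 ⇒ total 10558
10–19: 17400 × 0.965 = 16791
20–29: 17800 × 0.961 = 17106
30–39: 26400 × 0.964 = 25450
40–49: 5500 × 0.952 = 5236
50+: 13800 × 0.962 + 8700 × 0.434 = 13276 + 3776 = 17052
Net migration: 20–29 − 80 → 17026
Giving 10558 / 16791 / 17026 / 25450 / 5236 / 17052.
[period 2]
Births: 17026 × 0.195 = 3320  |  5236 × 0.392 = 2053 ⇒ total 5373
10–19: 10558 × 0.965 = 10188
20–29: 16791 × 0.961 = 16136
30–39: 17026 × 0.964 = 16413
40–49: 25450 × 0.952 = 24228
50+: 5236 × 0.962 + 17052 × 0.434 = 5037 + 7401 = 12438
Net migration: 20–29 − 80 → 16056
Giving 5373 / 10188 / 16056 / 16413 / 24228 / 12438.

10188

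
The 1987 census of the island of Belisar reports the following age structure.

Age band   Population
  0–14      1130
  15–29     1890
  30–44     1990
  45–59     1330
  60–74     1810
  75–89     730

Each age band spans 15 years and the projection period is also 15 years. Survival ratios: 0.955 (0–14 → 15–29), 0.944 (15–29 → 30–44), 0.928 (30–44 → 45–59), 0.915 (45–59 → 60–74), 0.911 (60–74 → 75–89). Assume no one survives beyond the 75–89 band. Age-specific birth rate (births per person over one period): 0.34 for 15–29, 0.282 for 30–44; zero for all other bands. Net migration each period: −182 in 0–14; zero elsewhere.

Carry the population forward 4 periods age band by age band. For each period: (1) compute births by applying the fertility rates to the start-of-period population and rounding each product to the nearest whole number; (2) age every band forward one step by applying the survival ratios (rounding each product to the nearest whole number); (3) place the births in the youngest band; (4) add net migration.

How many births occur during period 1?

Call the groups 1 to 6, youngest first.
[period 1]
Births: 1890 * 0.34 = 643  |  1990 * 0.282 = 561 → total 1204
Group 2: 1130 * 0.955 = 1079
Group 3: 1890 * 0.944 = 1784
Group 4: 1990 * 0.928 = 1847
Group 5: 1330 * 0.915 = 1217
Group 6: 1810 * 0.911 = 1649
Net migration: Group 1 − 182 → 1022
End of period: [1022, 1079, 1784, 1847, 1217, 1649]

1204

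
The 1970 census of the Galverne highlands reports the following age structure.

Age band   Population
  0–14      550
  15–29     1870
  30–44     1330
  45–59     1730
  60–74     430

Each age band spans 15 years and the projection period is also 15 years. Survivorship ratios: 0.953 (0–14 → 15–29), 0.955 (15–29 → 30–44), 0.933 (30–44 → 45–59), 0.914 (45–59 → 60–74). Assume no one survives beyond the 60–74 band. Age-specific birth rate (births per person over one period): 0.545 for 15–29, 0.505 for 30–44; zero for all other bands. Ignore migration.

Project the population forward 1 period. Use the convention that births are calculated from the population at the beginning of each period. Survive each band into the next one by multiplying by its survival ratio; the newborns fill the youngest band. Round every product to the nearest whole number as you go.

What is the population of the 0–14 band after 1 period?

1691

Numbering the groups 1..5 from youngest to oldest:
Period 1.
Births: 1870 * 0.545 = 1019  |  1330 * 0.505 = 672 → total 1691
Group 2: 550 * 0.953 = 524
Group 3: 1870 * 0.955 = 1786
Group 4: 1330 * 0.933 = 1241
Group 5: 1730 * 0.914 = 1581
→ [1691, 524, 1786, 1241, 1581]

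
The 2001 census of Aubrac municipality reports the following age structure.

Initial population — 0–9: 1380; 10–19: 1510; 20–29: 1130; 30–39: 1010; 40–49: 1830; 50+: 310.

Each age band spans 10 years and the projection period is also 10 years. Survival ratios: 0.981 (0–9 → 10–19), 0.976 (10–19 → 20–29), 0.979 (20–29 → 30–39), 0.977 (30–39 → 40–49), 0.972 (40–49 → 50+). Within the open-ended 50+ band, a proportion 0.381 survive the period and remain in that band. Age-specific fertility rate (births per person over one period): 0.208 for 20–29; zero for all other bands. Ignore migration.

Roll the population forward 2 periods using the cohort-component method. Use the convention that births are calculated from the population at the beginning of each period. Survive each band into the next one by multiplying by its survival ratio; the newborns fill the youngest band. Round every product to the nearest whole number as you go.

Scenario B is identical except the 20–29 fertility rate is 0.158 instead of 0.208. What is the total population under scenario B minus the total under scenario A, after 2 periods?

-129

(Groups numbered youngest = 1 to oldest = 6.)
After projecting period 1:
Births: 1130 × 0.208 = 235
Group 2: 1380 × 0.981 = 1354
Group 3: 1510 × 0.976 = 1474
Group 4: 1130 × 0.979 = 1106
Group 5: 1010 × 0.977 = 987
Group 6: 1830 × 0.972 + 310 × 0.381 = 1779 + 118 = 1897
→ [235, 1354, 1474, 1106, 987, 1897]
After projecting period 2:
Births: 1474 × 0.208 = 307
Group 2: 235 × 0.981 = 231
Group 3: 1354 × 0.976 = 1322
Group 4: 1474 × 0.979 = 1443
Group 5: 1106 × 0.977 = 1081
Group 6: 987 × 0.972 + 1897 × 0.381 = 959 + 723 = 1682
→ [307, 231, 1322, 1443, 1081, 1682]
Scenario A total after 2 periods: 6066
Scenario B projection —
After projecting period 1:
Births: 1130 × 0.158 = 179
Group 2: 1380 × 0.981 = 1354
Group 3: 1510 × 0.976 = 1474
Group 4: 1130 × 0.979 = 1106
Group 5: 1010 × 0.977 = 987
Group 6: 1830 × 0.972 + 310 × 0.381 = 1779 + 118 = 1897
→ [179, 1354, 1474, 1106, 987, 1897]
After projecting period 2:
Births: 1474 × 0.158 = 233
Group 2: 179 × 0.981 = 176
Group 3: 1354 × 0.976 = 1322
Group 4: 1474 × 0.979 = 1443
Group 5: 1106 × 0.977 = 1081
Group 6: 987 × 0.972 + 1897 × 0.381 = 959 + 723 = 1682
→ [233, 176, 1322, 1443, 1081, 1682]
Scenario B total after 2 periods: 5937
Difference B − A = 5937 − 6066 = -129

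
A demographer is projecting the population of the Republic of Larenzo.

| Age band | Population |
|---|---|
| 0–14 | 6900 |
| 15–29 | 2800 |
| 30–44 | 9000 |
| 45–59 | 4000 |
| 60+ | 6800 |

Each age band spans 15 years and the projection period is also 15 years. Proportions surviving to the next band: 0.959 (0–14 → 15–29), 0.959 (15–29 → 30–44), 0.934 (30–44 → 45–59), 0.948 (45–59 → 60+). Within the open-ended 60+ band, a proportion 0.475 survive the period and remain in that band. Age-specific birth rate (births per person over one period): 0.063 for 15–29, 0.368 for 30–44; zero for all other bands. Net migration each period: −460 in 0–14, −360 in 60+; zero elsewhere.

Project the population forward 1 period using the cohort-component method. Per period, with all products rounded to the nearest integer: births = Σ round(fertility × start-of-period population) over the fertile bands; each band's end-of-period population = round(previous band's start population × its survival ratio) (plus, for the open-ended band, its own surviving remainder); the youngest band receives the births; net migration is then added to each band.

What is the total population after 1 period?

[period 1]
Births: 2800 * 0.063 = 176, 9000 * 0.368 = 3312 → 3488
15–29: 6900 * 0.959 = 6617
30–44: 2800 * 0.959 = 2685
45–59: 9000 * 0.934 = 8406
60+: 4000 * 0.948 + 6800 * 0.475 = 3792 + 3230 = 7022
Net migration: 0–14 − 460 → 3028; 60+ − 360 → 6662
End of period: [3028, 6617, 2685, 8406, 6662]
Total after period 1: 3028 + 6617 + 2685 + 8406 + 6662 = 27398

27398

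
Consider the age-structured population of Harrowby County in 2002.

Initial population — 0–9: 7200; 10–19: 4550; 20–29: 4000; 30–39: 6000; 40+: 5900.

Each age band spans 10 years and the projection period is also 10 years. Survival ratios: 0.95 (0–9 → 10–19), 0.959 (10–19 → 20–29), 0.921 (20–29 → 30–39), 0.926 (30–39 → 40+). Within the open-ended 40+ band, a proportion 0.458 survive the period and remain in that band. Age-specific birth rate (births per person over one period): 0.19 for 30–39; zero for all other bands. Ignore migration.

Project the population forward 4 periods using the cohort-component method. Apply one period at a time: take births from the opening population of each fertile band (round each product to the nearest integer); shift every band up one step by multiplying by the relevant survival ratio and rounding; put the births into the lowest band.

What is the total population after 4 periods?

Period 1:
Births: 6000 * 0.19 = 1140
10–19: 7200 * 0.95 = 6840
20–29: 4550 * 0.959 = 4363
30–39: 4000 * 0.921 = 3684
40+: 6000 * 0.926 + 5900 * 0.458 = 5556 + 2702 = 8258
End of period: [1140, 6840, 4363, 3684, 8258]
Period 2:
Births: 3684 * 0.19 = 700
10–19: 1140 * 0.95 = 1083
20–29: 6840 * 0.959 = 6560
30–39: 4363 * 0.921 = 4018
40+: 3684 * 0.926 + 8258 * 0.458 = 3411 + 3782 = 7193
End of period: [700, 1083, 6560, 4018, 7193]
Period 3:
Births: 4018 * 0.19 = 763
10–19: 700 * 0.95 = 665
20–29: 1083 * 0.959 = 1039
30–39: 6560 * 0.921 = 6042
40+: 4018 * 0.926 + 7193 * 0.458 = 3721 + 3294 = 7015
End of period: [763, 665, 1039, 6042, 7015]
Period 4:
Births: 6042 * 0.19 = 1148
10–19: 763 * 0.95 = 725
20–29: 665 * 0.959 = 638
30–39: 1039 * 0.921 = 957
40+: 6042 * 0.926 + 7015 * 0.458 = 5595 + 3213 = 8808
End of period: [1148, 725, 638, 957, 8808]
Total after period 4: 1148 + 725 + 638 + 957 + 8808 = 12276

12276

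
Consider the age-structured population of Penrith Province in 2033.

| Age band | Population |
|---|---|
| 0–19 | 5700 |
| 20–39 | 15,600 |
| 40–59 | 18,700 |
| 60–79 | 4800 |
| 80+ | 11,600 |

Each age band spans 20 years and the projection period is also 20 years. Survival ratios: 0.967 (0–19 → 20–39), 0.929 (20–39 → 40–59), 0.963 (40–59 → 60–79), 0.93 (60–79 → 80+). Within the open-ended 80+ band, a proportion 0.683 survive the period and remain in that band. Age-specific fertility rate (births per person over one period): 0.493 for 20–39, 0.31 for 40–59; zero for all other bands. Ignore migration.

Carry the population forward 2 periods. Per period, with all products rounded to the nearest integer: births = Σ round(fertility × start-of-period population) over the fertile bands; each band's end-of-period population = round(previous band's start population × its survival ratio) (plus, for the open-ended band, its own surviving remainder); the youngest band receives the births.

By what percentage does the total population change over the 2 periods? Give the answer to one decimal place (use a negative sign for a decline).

Numbering the bands 1..5 from youngest to oldest:
— Period 1 —
Births: 15600 × 0.493 = 7691, 18700 × 0.31 = 5797 ⇒ total 13488
Band 2: 5700 × 0.967 = 5512
Band 3: 15600 × 0.929 = 14492
Band 4: 18700 × 0.963 = 18008
Band 5: 4800 × 0.93 + 11600 × 0.683 = 4464 + 7923 = 12387
End of period: [13488, 5512, 14492, 18008, 12387]
— Period 2 —
Births: 5512 × 0.493 = 2717, 14492 × 0.31 = 4493 ⇒ total 7210
Band 2: 13488 × 0.967 = 13043
Band 3: 5512 × 0.929 = 5121
Band 4: 14492 × 0.963 = 13956
Band 5: 18008 × 0.93 + 12387 × 0.683 = 16747 + 8460 = 25207
End of period: [7210, 13043, 5121, 13956, 25207]
Total: 56400 → 64537; change = 8137; percentage change = 14.4%

14.4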